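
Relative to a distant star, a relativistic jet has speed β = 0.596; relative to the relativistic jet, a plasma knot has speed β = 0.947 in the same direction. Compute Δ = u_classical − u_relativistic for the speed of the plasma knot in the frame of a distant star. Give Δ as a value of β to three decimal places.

Galilean: u_cl = 0.947 + 0.596 = 1.5430.
Relativistic: u_rel = (0.947 + 0.596) / (1 + 0.947·0.596) = 1.5430/1.5644 = 0.9863.
Δ = 1.5430 − 0.9863 = 0.5567.
(The classical prediction exceeds c; the relativistic result does not.)

Δ = 0.557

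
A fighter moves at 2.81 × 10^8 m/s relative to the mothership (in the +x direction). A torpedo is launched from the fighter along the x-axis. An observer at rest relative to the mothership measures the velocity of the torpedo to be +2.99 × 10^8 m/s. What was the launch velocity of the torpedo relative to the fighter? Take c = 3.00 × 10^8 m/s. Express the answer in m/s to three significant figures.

v = 0.937c, u = 0.997c.
Invert the composition law: u' = (u − v)/(1 − uv/c²).
u' = (0.997 − 0.937) / (1 − (0.997)(0.937)) = 0.0600/0.0665 = 0.9029.
u' = 0.9029 × 3.00 × 10^8 m/s.

+2.71 × 10^8 m/s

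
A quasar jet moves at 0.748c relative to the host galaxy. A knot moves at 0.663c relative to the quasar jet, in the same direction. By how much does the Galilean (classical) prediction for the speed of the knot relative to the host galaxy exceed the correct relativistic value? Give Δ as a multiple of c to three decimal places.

Galilean: u_cl = 0.663 + 0.748 = 1.4110.
Relativistic: u_rel = (0.663 + 0.748) / (1 + 0.663·0.748) = 1.4110/1.4959 = 0.9432.
Δ = 1.4110 − 0.9432 = 0.4678.
(The classical prediction exceeds c; the relativistic result does not.)

Δ = 0.468c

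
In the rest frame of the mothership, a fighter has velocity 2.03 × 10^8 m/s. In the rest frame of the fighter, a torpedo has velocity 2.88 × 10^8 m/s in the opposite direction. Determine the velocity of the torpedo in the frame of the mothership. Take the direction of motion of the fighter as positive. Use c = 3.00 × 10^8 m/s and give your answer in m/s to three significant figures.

In units of c (dividing by 3.00 × 10^8 m/s): v = 0.677, u' = -0.960.
u = (u' + v)/(1 + u'v/c²):
u = (-0.960 + 0.677) / (1 + (-0.960)·0.677) = -0.2833/0.3504 = -0.8086
(Galilean addition would give -0.283c.)
Converting back: u = -0.8086 × 3.00 × 10^8 m/s.

-2.43 × 10^8 m/s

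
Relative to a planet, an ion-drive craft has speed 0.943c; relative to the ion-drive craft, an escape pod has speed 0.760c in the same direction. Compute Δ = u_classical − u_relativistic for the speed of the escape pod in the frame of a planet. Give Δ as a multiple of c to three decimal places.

Galilean: u_cl = 0.760 + 0.943 = 1.7030.
Relativistic: u_rel = (0.760 + 0.943) / (1 + 0.760·0.943) = 1.7030/1.7167 = 0.9920.
Δ = 1.7030 − 0.9920 = 0.7110.
(The classical prediction exceeds c; the relativistic result does not.)

Δ = 0.711c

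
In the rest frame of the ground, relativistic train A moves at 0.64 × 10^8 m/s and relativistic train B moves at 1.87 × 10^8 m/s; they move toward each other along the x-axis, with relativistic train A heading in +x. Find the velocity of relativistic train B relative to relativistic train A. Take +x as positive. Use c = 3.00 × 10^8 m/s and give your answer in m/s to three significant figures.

-2.22 × 10^8 m/s

β_A = 0.213, β_B = -0.623 (dividing each by c = 3.00 × 10^8 m/s).
Transform to A's frame with the inverse velocity-addition law: u' = (u − v)/(1 − uv/c²), taking u = β_B and v = β_A.
u' = (-0.623 − 0.213) / (1 − (0.213)(-0.623)) = -0.8367/1.1330 = -0.7385.
u' = -0.7385 × 3.00 × 10^8 m/s.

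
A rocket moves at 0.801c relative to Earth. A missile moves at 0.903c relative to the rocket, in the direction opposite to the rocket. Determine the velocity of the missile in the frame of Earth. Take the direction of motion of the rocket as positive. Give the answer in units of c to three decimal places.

With v = 0.801 and u' = -0.903 (in units of c),
u = (u' + v)/(1 + u'v/c²):
u = (-0.903 + 0.801) / (1 + (-0.903)·0.801) = -0.1020/0.2767 = -0.3686

-0.369c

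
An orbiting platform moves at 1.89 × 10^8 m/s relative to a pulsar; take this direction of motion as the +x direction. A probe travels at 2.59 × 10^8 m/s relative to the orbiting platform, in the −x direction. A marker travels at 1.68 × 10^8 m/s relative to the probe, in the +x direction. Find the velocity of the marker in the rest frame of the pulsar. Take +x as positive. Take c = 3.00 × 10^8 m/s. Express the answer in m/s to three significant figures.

Apply u = (u' + v)/(1 + u'v/c²) successively, working outward toward the pulsar.
(Dividing each given speed by c = 3.00 × 10^8 m/s to work in units of c.)
Start: velocity of the orbiting platform relative to the pulsar = 0.6300c.
Compose with the probe (u' = -0.863 in the orbiting platform frame): u_1 = (-0.863 + 0.630) / (1 + (-0.863)·0.630) = -0.2333/0.4561 = -0.5116.
Compose with the marker (u' = 0.560 in the probe frame): u_2 = (0.560 + (-0.512)) / (1 + 0.560·(-0.512)) = 0.0484/0.7135 = 0.0679.
So u = 0.0679 × 3.00 × 10^8 m/s.

+2.04 × 10^7 m/s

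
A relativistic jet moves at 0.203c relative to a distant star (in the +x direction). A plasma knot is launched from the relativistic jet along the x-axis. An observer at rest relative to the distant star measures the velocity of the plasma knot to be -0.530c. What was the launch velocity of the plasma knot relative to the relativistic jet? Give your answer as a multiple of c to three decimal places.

Invert the composition law: u' = (u − v)/(1 − uv/c²).
u' = (-0.530 − 0.203) / (1 − (-0.530)(0.203)) = -0.7330/1.1076 = -0.6618.

-0.662c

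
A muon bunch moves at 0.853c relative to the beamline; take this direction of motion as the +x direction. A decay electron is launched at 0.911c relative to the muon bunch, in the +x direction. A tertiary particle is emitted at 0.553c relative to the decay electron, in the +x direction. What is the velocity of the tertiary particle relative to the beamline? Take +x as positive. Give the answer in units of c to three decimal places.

Apply u = (u' + v)/(1 + u'v/c²) successively, working outward toward the beamline.
Start: velocity of the muon bunch relative to the beamline = 0.8530c.
Compose with the decay electron (u' = 0.911 in the muon bunch frame): u_1 = (0.911 + 0.853) / (1 + 0.911·0.853) = 1.7640/1.7771 = 0.9926.
Compose with the tertiary particle (u' = 0.553 in the decay electron frame): u_2 = (0.553 + 0.993) / (1 + 0.553·0.993) = 1.5456/1.5489 = 0.9979.

0.998c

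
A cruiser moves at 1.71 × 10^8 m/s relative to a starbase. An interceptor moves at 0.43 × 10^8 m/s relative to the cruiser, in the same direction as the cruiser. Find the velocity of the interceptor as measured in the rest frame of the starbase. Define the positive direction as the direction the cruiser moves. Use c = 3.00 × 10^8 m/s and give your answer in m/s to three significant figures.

In units of c (dividing by 3.00 × 10^8 m/s): v = 0.570, u' = 0.143.
u = (u' + v)/(1 + u'v/c²):
u = (0.143 + 0.570) / (1 + 0.143·0.570) = 0.7133/1.0817 = 0.6595
(Galilean addition would give +0.713c.)
Converting back: u = 0.6595 × 3.00 × 10^8 m/s.

1.98 × 10^8 m/s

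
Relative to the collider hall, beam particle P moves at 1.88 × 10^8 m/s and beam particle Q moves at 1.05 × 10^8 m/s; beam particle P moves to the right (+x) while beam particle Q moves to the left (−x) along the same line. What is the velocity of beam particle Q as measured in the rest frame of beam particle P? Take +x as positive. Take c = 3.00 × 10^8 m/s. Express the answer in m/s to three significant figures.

-2.40 × 10^8 m/s

β_A = 0.627, β_B = -0.350 (dividing each by c = 3.00 × 10^8 m/s).
Transform to A's frame with the inverse velocity-addition law: u' = (u − v)/(1 − uv/c²), taking u = β_B and v = β_A.
u' = (-0.350 − 0.627) / (1 − (0.627)(-0.350)) = -0.9767/1.2193 = -0.8010.
u' = -0.8010 × 3.00 × 10^8 m/s.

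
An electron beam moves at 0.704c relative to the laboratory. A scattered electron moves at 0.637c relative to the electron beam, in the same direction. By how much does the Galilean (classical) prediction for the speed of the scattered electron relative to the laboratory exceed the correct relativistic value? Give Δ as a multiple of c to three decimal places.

Galilean: u_cl = 0.637 + 0.704 = 1.3410.
Relativistic: u_rel = (0.637 + 0.704) / (1 + 0.637·0.704) = 1.3410/1.4484 = 0.9258.
Δ = 1.3410 − 0.9258 = 0.4152.
(The classical prediction exceeds c; the relativistic result does not.)

Δ = 0.415c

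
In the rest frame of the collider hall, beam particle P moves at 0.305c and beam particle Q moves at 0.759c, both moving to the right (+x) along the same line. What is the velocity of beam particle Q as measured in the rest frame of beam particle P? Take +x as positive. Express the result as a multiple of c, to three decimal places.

+0.591c

β_A = 0.305, β_B = 0.759.
Transform to A's frame with the inverse velocity-addition law: u' = (u − v)/(1 − uv/c²), taking u = β_B and v = β_A.
u' = (0.759 − 0.305) / (1 − (0.305)(0.759)) = 0.4540/0.7685 = 0.5908.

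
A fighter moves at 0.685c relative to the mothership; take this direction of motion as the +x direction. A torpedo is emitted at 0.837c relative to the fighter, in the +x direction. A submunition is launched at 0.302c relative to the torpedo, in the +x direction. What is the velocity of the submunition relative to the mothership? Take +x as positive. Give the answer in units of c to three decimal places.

0.982c

Apply u = (u' + v)/(1 + u'v/c²) successively, working outward toward the mothership.
Start: velocity of the fighter relative to the mothership = 0.6850c.
Compose with the torpedo (u' = 0.837 in the fighter frame): u_1 = (0.837 + 0.685) / (1 + 0.837·0.685) = 1.5220/1.5733 = 0.9674.
Compose with the submunition (u' = 0.302 in the torpedo frame): u_2 = (0.302 + 0.967) / (1 + 0.302·0.967) = 1.2694/1.2921 = 0.9824.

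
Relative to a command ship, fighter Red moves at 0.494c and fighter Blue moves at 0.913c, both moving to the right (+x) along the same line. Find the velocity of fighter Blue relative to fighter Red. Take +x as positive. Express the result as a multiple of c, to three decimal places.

β_A = 0.494, β_B = 0.913.
Transform to A's frame with the inverse velocity-addition law: u' = (u − v)/(1 − uv/c²), taking u = β_B and v = β_A.
u' = (0.913 − 0.494) / (1 − (0.494)(0.913)) = 0.4190/0.5490 = 0.7632.

+0.763c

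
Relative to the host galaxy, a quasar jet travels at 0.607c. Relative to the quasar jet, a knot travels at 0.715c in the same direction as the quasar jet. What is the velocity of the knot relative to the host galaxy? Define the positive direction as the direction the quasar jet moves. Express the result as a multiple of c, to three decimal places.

With v = 0.607 and u' = 0.715 (in units of c),
u = (u' + v)/(1 + u'v/c²):
u = (0.715 + 0.607) / (1 + 0.715·0.607) = 1.3220/1.4340 = 0.9219

0.922c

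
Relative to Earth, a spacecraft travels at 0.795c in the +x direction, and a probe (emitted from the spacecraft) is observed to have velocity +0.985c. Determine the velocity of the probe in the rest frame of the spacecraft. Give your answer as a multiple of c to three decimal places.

+0.876c

Invert the composition law: u' = (u − v)/(1 − uv/c²).
u' = (0.985 − 0.795) / (1 − (0.985)(0.795)) = 0.1900/0.2169 = 0.8759.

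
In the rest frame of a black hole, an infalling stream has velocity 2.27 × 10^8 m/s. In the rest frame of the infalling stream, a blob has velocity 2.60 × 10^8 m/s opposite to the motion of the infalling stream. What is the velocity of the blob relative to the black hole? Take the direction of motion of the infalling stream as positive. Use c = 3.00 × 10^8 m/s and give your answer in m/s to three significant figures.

In units of c (dividing by 3.00 × 10^8 m/s): v = 0.757, u' = -0.867.
u = (u' + v)/(1 + u'v/c²):
u = (-0.867 + 0.757) / (1 + (-0.867)·0.757) = -0.1100/0.3442 = -0.3196
Converting back: u = -0.3196 × 3.00 × 10^8 m/s.

-9.59 × 10^7 m/s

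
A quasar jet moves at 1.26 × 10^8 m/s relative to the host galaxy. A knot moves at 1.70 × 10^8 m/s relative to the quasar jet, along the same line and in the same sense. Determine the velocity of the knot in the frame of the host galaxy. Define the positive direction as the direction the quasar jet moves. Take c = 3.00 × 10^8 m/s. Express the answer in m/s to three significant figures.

2.39 × 10^8 m/s

In units of c (dividing by 3.00 × 10^8 m/s): v = 0.420, u' = 0.567.
u = (u' + v)/(1 + u'v/c²):
u = (0.567 + 0.420) / (1 + 0.567·0.420) = 0.9867/1.2380 = 0.7970
Converting back: u = 0.7970 × 3.00 × 10^8 m/s.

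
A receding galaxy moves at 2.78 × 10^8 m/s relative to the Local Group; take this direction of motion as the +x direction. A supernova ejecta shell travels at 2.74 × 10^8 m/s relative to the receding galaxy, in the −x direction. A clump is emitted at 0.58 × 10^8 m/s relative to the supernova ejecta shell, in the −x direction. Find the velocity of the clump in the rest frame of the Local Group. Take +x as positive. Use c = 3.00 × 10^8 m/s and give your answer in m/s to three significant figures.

Apply u = (u' + v)/(1 + u'v/c²) successively, working outward toward the Local Group.
(Dividing each given speed by c = 3.00 × 10^8 m/s to work in units of c.)
Start: velocity of the receding galaxy relative to the Local Group = 0.9267c.
Compose with the supernova ejecta shell (u' = -0.913 in the receding galaxy frame): u_1 = (-0.913 + 0.927) / (1 + (-0.913)·0.927) = 0.0133/0.1536 = 0.0868.
Compose with the clump (u' = -0.193 in the supernova ejecta shell frame): u_2 = (-0.193 + 0.087) / (1 + (-0.193)·0.087) = -0.1066/0.9832 = -0.1084.
So u = -0.1084 × 3.00 × 10^8 m/s.

-3.25 × 10^7 m/s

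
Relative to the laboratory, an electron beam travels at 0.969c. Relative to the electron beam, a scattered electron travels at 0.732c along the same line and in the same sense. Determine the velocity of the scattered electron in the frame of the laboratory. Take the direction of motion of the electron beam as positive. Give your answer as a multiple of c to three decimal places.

With v = 0.969 and u' = 0.732 (in units of c),
u = (u' + v)/(1 + u'v/c²):
u = (0.732 + 0.969) / (1 + 0.732·0.969) = 1.7010/1.7093 = 0.9951

0.995c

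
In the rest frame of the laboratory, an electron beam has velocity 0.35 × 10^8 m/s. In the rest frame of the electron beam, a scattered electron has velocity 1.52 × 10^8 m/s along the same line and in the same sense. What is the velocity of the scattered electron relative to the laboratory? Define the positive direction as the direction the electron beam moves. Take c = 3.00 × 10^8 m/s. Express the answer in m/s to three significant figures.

In units of c (dividing by 3.00 × 10^8 m/s): v = 0.117, u' = 0.507.
u = (u' + v)/(1 + u'v/c²):
u = (0.507 + 0.117) / (1 + 0.507·0.117) = 0.6233/1.0591 = 0.5885
Converting back: u = 0.5885 × 3.00 × 10^8 m/s.

1.77 × 10^8 m/s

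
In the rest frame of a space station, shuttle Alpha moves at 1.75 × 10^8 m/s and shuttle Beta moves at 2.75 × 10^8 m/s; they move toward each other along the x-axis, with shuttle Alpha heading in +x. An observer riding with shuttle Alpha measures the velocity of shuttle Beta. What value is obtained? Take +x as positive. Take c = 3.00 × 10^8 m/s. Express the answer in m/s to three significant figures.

β_A = 0.583, β_B = -0.917 (dividing each by c = 3.00 × 10^8 m/s).
Transform to A's frame with the inverse velocity-addition law: u' = (u − v)/(1 − uv/c²), taking u = β_B and v = β_A.
u' = (-0.917 − 0.583) / (1 − (0.583)(-0.917)) = -1.5000/1.5347 = -0.9774.
u' = -0.9774 × 3.00 × 10^8 m/s.

-2.93 × 10^8 m/s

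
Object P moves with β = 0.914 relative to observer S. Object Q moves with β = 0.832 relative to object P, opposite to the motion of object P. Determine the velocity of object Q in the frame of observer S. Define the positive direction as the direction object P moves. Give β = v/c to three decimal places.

β = +0.342

With v = 0.914 and u' = -0.832 (in units of c),
u = (u' + v)/(1 + u'v/c²):
u = (-0.832 + 0.914) / (1 + (-0.832)·0.914) = 0.0820/0.2396 = 0.3423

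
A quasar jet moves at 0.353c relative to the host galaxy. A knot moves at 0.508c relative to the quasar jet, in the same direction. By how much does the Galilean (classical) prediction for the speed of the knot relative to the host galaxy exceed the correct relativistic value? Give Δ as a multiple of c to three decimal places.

Galilean: u_cl = 0.508 + 0.353 = 0.8610.
Relativistic: u_rel = (0.508 + 0.353) / (1 + 0.508·0.353) = 0.8610/1.1793 = 0.7301.
Δ = 0.8610 − 0.7301 = 0.1309.

Δ = 0.131c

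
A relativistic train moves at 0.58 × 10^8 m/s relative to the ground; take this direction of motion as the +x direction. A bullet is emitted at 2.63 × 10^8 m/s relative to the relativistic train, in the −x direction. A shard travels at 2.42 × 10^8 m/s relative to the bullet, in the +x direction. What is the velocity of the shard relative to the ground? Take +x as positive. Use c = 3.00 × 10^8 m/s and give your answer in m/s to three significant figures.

Apply u = (u' + v)/(1 + u'v/c²) successively, working outward toward the ground.
(Dividing each given speed by c = 3.00 × 10^8 m/s to work in units of c.)
Start: velocity of the relativistic train relative to the ground = 0.1933c.
Compose with the bullet (u' = -0.877 in the relativistic train frame): u_1 = (-0.877 + 0.193) / (1 + (-0.877)·0.193) = -0.6833/0.8305 = -0.8228.
Compose with the shard (u' = 0.807 in the bullet frame): u_2 = (0.807 + (-0.823)) / (1 + 0.807·(-0.823)) = -0.0161/0.3363 = -0.0479.
So u = -0.0479 × 3.00 × 10^8 m/s.

-1.44 × 10^7 m/s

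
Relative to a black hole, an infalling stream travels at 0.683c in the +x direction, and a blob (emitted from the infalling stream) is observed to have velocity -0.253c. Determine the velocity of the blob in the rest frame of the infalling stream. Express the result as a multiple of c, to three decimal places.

Invert the composition law: u' = (u − v)/(1 − uv/c²).
u' = (-0.253 − 0.683) / (1 − (-0.253)(0.683)) = -0.9360/1.1728 = -0.7981.

-0.798c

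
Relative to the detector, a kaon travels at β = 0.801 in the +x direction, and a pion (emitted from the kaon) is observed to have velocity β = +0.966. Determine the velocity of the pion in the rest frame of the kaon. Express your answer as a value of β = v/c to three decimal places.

β = +0.729

Invert the composition law: u' = (u − v)/(1 − uv/c²).
u' = (0.966 − 0.801) / (1 − (0.966)(0.801)) = 0.1650/0.2262 = 0.7293.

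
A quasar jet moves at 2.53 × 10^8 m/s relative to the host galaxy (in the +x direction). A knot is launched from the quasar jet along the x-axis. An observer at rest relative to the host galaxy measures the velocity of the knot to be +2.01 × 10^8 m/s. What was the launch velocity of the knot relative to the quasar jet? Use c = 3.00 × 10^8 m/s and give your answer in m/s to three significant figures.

v = 0.843c, u = 0.670c.
Invert the composition law: u' = (u − v)/(1 − uv/c²).
u' = (0.670 − 0.843) / (1 − (0.670)(0.843)) = -0.1733/0.4350 = -0.3985.
u' = -0.3985 × 3.00 × 10^8 m/s.

-1.20 × 10^8 m/s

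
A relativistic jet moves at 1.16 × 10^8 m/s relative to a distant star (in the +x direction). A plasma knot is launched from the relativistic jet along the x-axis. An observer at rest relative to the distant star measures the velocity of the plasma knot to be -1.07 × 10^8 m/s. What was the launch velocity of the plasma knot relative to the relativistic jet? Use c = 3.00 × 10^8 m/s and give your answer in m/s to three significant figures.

-1.96 × 10^8 m/s

v = 0.387c, u = -0.357c.
Invert the composition law: u' = (u − v)/(1 − uv/c²).
u' = (-0.357 − 0.387) / (1 − (-0.357)(0.387)) = -0.7433/1.1379 = -0.6532.
u' = -0.6532 × 3.00 × 10^8 m/s.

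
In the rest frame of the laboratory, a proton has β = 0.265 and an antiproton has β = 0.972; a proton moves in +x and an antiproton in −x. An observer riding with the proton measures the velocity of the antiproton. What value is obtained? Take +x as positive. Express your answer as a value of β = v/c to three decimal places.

β = -0.984

β_A = 0.265, β_B = -0.972.
Transform to A's frame with the inverse velocity-addition law: u' = (u − v)/(1 − uv/c²), taking u = β_B and v = β_A.
u' = (-0.972 − 0.265) / (1 − (0.265)(-0.972)) = -1.2370/1.2576 = -0.9836.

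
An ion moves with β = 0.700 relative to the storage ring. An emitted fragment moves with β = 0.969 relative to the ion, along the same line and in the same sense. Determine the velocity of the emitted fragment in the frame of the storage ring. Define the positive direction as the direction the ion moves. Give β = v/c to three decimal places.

With v = 0.700 and u' = 0.969 (in units of c),
u = (u' + v)/(1 + u'v/c²):
u = (0.969 + 0.700) / (1 + 0.969·0.700) = 1.6690/1.6783 = 0.9945

β = 0.994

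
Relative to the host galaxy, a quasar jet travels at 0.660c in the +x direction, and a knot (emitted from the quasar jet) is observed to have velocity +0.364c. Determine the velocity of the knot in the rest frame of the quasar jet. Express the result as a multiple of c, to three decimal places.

-0.390c

Invert the composition law: u' = (u − v)/(1 − uv/c²).
u' = (0.364 − 0.660) / (1 − (0.364)(0.660)) = -0.2960/0.7598 = -0.3896.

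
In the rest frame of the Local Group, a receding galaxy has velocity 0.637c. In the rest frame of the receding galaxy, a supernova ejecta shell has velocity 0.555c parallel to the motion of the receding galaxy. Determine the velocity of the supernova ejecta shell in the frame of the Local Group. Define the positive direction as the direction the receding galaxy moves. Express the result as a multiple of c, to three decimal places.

0.881c

With v = 0.637 and u' = 0.555 (in units of c),
u = (u' + v)/(1 + u'v/c²):
u = (0.555 + 0.637) / (1 + 0.555·0.637) = 1.1920/1.3535 = 0.8807
(Galilean addition would give +1.192c, exceeding c.)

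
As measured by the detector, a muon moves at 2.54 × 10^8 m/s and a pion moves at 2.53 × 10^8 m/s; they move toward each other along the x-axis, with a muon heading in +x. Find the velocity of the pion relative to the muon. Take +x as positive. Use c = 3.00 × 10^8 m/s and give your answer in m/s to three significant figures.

β_A = 0.847, β_B = -0.843 (dividing each by c = 3.00 × 10^8 m/s).
Transform to A's frame with the inverse velocity-addition law: u' = (u − v)/(1 − uv/c²), taking u = β_B and v = β_A.
u' = (-0.843 − 0.847) / (1 − (0.847)(-0.843)) = -1.6900/1.7140 = -0.9860.
u' = -0.9860 × 3.00 × 10^8 m/s.

-2.96 × 10^8 m/s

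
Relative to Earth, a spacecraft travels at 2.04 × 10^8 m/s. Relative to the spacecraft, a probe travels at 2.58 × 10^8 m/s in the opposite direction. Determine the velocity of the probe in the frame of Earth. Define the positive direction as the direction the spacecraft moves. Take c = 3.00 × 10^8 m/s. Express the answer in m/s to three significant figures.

-1.30 × 10^8 m/s

In units of c (dividing by 3.00 × 10^8 m/s): v = 0.680, u' = -0.860.
u = (u' + v)/(1 + u'v/c²):
u = (-0.860 + 0.680) / (1 + (-0.860)·0.680) = -0.1800/0.4152 = -0.4335
(Galilean addition would give -0.180c.)
Converting back: u = -0.4335 × 3.00 × 10^8 m/s.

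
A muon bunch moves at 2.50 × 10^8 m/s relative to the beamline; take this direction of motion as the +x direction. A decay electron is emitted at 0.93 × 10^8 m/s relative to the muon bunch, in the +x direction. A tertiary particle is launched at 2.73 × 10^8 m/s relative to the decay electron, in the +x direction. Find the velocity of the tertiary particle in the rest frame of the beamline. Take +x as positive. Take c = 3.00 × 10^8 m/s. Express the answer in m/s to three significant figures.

2.99 × 10^8 m/s

Apply u = (u' + v)/(1 + u'v/c²) successively, working outward toward the beamline.
(Dividing each given speed by c = 3.00 × 10^8 m/s to work in units of c.)
Start: velocity of the muon bunch relative to the beamline = 0.8333c.
Compose with the decay electron (u' = 0.310 in the muon bunch frame): u_1 = (0.310 + 0.833) / (1 + 0.310·0.833) = 1.1433/1.2583 = 0.9086.
Compose with the tertiary particle (u' = 0.910 in the decay electron frame): u_2 = (0.910 + 0.909) / (1 + 0.910·0.909) = 1.8186/1.8268 = 0.9955.
So u = 0.9955 × 3.00 × 10^8 m/s.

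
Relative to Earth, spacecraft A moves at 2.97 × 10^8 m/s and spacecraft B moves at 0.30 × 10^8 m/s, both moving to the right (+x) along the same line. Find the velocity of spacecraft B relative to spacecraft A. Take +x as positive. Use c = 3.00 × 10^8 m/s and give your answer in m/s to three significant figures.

-2.96 × 10^8 m/s

β_A = 0.990, β_B = 0.100 (dividing each by c = 3.00 × 10^8 m/s).
Transform to A's frame with the inverse velocity-addition law: u' = (u − v)/(1 − uv/c²), taking u = β_B and v = β_A.
u' = (0.100 − 0.990) / (1 − (0.990)(0.100)) = -0.8900/0.9010 = -0.9878.
u' = -0.9878 × 3.00 × 10^8 m/s.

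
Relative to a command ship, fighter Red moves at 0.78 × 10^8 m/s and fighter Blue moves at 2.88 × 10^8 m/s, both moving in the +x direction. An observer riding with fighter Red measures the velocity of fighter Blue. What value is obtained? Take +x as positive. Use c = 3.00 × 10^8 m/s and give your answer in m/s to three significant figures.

+2.80 × 10^8 m/s

β_A = 0.260, β_B = 0.960 (dividing each by c = 3.00 × 10^8 m/s).
Transform to A's frame with the inverse velocity-addition law: u' = (u − v)/(1 − uv/c²), taking u = β_B and v = β_A.
u' = (0.960 − 0.260) / (1 − (0.260)(0.960)) = 0.7000/0.7504 = 0.9328.
u' = 0.9328 × 3.00 × 10^8 m/s.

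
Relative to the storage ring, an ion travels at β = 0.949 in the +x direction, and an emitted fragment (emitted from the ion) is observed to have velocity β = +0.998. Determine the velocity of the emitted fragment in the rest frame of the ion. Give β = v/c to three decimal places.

β = +0.926

Invert the composition law: u' = (u − v)/(1 − uv/c²).
u' = (0.998 − 0.949) / (1 − (0.998)(0.949)) = 0.0490/0.0529 = 0.9263.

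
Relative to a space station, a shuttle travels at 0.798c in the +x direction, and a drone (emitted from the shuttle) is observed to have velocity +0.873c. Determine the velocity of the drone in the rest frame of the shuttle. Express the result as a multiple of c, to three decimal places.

+0.247c

Invert the composition law: u' = (u − v)/(1 − uv/c²).
u' = (0.873 − 0.798) / (1 − (0.873)(0.798)) = 0.0750/0.3033 = 0.2472.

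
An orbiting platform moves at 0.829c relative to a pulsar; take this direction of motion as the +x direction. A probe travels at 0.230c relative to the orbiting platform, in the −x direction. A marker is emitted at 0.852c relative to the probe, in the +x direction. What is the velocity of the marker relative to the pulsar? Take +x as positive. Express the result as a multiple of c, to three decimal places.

Apply u = (u' + v)/(1 + u'v/c²) successively, working outward toward the pulsar.
Start: velocity of the orbiting platform relative to the pulsar = 0.8290c.
Compose with the probe (u' = -0.230 in the orbiting platform frame): u_1 = (-0.230 + 0.829) / (1 + (-0.230)·0.829) = 0.5990/0.8093 = 0.7401.
Compose with the marker (u' = 0.852 in the probe frame): u_2 = (0.852 + 0.740) / (1 + 0.852·0.740) = 1.5921/1.6306 = 0.9764.

+0.976c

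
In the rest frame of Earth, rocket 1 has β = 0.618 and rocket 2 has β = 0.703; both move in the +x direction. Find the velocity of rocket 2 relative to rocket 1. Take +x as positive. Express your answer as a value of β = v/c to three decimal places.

β_A = 0.618, β_B = 0.703.
Transform to A's frame with the inverse velocity-addition law: u' = (u − v)/(1 − uv/c²), taking u = β_B and v = β_A.
u' = (0.703 − 0.618) / (1 − (0.618)(0.703)) = 0.0850/0.5655 = 0.1503.

β = +0.150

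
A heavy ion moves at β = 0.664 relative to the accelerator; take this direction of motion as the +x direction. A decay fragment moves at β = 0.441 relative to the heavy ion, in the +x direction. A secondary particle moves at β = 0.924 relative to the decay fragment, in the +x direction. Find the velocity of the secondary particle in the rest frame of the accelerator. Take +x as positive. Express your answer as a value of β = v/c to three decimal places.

β = 0.994

Apply u = (u' + v)/(1 + u'v/c²) successively, working outward toward the accelerator.
Start: velocity of the heavy ion relative to the accelerator = 0.6640c.
Compose with the decay fragment (u' = 0.441 in the heavy ion frame): u_1 = (0.441 + 0.664) / (1 + 0.441·0.664) = 1.1050/1.2928 = 0.8547.
Compose with the secondary particle (u' = 0.924 in the decay fragment frame): u_2 = (0.924 + 0.855) / (1 + 0.924·0.855) = 1.7787/1.7898 = 0.9938.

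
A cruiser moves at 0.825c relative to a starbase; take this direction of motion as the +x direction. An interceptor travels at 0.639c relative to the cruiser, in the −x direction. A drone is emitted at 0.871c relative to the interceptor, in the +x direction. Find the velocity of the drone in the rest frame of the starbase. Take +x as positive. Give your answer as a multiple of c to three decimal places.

+0.942c

Apply u = (u' + v)/(1 + u'v/c²) successively, working outward toward the starbase.
Start: velocity of the cruiser relative to the starbase = 0.8250c.
Compose with the interceptor (u' = -0.639 in the cruiser frame): u_1 = (-0.639 + 0.825) / (1 + (-0.639)·0.825) = 0.1860/0.4728 = 0.3934.
Compose with the drone (u' = 0.871 in the interceptor frame): u_2 = (0.871 + 0.393) / (1 + 0.871·0.393) = 1.2644/1.3426 = 0.9417.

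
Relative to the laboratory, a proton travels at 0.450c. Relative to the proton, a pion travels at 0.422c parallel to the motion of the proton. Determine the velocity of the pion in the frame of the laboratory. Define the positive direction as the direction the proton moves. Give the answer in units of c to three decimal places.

0.733c

With v = 0.450 and u' = 0.422 (in units of c),
u = (u' + v)/(1 + u'v/c²):
u = (0.422 + 0.450) / (1 + 0.422·0.450) = 0.8720/1.1899 = 0.7328
(Galilean addition would give +0.872c.)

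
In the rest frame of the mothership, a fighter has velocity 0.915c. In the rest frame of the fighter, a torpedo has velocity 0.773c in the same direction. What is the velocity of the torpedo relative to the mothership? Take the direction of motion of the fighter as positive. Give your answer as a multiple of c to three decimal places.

0.989c

With v = 0.915 and u' = 0.773 (in units of c),
u = (u' + v)/(1 + u'v/c²):
u = (0.773 + 0.915) / (1 + 0.773·0.915) = 1.6880/1.7073 = 0.9887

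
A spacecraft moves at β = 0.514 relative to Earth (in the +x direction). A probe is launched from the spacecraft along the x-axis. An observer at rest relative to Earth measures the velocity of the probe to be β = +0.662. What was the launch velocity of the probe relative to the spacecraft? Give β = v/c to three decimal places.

Invert the composition law: u' = (u − v)/(1 − uv/c²).
u' = (0.662 − 0.514) / (1 − (0.662)(0.514)) = 0.1480/0.6597 = 0.2243.

β = +0.224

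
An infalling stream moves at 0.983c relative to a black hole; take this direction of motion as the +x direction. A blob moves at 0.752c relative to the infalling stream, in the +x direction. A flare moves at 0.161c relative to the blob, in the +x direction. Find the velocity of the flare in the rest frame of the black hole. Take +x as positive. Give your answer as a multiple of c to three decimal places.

Apply u = (u' + v)/(1 + u'v/c²) successively, working outward toward the black hole.
Start: velocity of the infalling stream relative to the black hole = 0.9830c.
Compose with the blob (u' = 0.752 in the infalling stream frame): u_1 = (0.752 + 0.983) / (1 + 0.752·0.983) = 1.7350/1.7392 = 0.9976.
Compose with the flare (u' = 0.161 in the blob frame): u_2 = (0.161 + 0.998) / (1 + 0.161·0.998) = 1.1586/1.1606 = 0.9982.

0.998c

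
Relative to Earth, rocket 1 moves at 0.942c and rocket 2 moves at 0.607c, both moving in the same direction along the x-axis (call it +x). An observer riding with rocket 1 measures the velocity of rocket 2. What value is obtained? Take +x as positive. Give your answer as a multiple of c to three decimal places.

β_A = 0.942, β_B = 0.607.
Transform to A's frame with the inverse velocity-addition law: u' = (u − v)/(1 − uv/c²), taking u = β_B and v = β_A.
u' = (0.607 − 0.942) / (1 − (0.942)(0.607)) = -0.3350/0.4282 = -0.7823.

-0.782c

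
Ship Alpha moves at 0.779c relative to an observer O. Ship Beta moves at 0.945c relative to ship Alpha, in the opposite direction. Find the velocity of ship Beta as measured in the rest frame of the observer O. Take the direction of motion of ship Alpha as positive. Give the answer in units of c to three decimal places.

-0.629c

With v = 0.779 and u' = -0.945 (in units of c),
u = (u' + v)/(1 + u'v/c²):
u = (-0.945 + 0.779) / (1 + (-0.945)·0.779) = -0.1660/0.2638 = -0.6292
(Galilean addition would give -0.166c.)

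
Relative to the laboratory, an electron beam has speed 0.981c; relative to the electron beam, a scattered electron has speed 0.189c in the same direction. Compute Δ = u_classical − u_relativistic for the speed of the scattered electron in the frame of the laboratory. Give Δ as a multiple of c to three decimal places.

Δ = 0.183c

Galilean: u_cl = 0.189 + 0.981 = 1.1700.
Relativistic: u_rel = (0.189 + 0.981) / (1 + 0.189·0.981) = 1.1700/1.1854 = 0.9870.
Δ = 1.1700 − 0.9870 = 0.1830.
(The classical prediction exceeds c; the relativistic result does not.)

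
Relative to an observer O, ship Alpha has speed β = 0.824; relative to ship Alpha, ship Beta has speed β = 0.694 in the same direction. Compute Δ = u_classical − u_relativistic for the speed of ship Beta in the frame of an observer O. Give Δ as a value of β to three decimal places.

Galilean: u_cl = 0.694 + 0.824 = 1.5180.
Relativistic: u_rel = (0.694 + 0.824) / (1 + 0.694·0.824) = 1.5180/1.5719 = 0.9657.
Δ = 1.5180 − 0.9657 = 0.5523.
(The classical prediction exceeds c; the relativistic result does not.)

Δ = 0.552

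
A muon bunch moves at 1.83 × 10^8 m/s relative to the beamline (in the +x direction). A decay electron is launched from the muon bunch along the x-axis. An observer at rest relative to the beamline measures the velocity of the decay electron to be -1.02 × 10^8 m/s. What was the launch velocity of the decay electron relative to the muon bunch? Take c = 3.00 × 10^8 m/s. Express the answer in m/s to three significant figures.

-2.36 × 10^8 m/s

v = 0.610c, u = -0.340c.
Invert the composition law: u' = (u − v)/(1 − uv/c²).
u' = (-0.340 − 0.610) / (1 − (-0.340)(0.610)) = -0.9500/1.2074 = -0.7868.
u' = -0.7868 × 3.00 × 10^8 m/s.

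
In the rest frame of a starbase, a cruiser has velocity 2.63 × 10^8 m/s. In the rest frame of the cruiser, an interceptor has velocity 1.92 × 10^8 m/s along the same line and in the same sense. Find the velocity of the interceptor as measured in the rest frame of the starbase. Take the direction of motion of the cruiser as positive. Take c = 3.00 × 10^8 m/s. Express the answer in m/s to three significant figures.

2.91 × 10^8 m/s

In units of c (dividing by 3.00 × 10^8 m/s): v = 0.877, u' = 0.640.
u = (u' + v)/(1 + u'v/c²):
u = (0.640 + 0.877) / (1 + 0.640·0.877) = 1.5167/1.5611 = 0.9716
Converting back: u = 0.9716 × 3.00 × 10^8 m/s.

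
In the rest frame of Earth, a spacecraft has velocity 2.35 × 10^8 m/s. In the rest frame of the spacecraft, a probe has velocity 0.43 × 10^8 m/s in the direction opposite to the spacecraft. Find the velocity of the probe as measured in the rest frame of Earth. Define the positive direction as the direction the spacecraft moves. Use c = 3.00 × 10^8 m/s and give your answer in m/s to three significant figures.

+2.16 × 10^8 m/s

In units of c (dividing by 3.00 × 10^8 m/s): v = 0.783, u' = -0.143.
u = (u' + v)/(1 + u'v/c²):
u = (-0.143 + 0.783) / (1 + (-0.143)·0.783) = 0.6400/0.8877 = 0.7209
Converting back: u = 0.7209 × 3.00 × 10^8 m/s.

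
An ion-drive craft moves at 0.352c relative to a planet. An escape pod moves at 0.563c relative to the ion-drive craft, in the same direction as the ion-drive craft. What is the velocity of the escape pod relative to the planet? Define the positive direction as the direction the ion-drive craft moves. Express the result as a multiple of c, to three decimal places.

0.764c

With v = 0.352 and u' = 0.563 (in units of c),
u = (u' + v)/(1 + u'v/c²):
u = (0.563 + 0.352) / (1 + 0.563·0.352) = 0.9150/1.1982 = 0.7637
(Galilean addition would give +0.915c.)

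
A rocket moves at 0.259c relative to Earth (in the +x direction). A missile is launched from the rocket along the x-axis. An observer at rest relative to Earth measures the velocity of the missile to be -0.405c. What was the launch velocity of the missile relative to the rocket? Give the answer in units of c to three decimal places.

-0.601c

Invert the composition law: u' = (u − v)/(1 − uv/c²).
u' = (-0.405 − 0.259) / (1 − (-0.405)(0.259)) = -0.6640/1.1049 = -0.6010.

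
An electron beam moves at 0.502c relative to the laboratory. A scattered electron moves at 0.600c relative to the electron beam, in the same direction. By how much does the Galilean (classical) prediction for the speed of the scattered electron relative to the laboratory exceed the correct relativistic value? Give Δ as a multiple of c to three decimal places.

Galilean: u_cl = 0.600 + 0.502 = 1.1020.
Relativistic: u_rel = (0.600 + 0.502) / (1 + 0.600·0.502) = 1.1020/1.3012 = 0.8469.
Δ = 1.1020 − 0.8469 = 0.2551.
(The classical prediction exceeds c; the relativistic result does not.)

Δ = 0.255c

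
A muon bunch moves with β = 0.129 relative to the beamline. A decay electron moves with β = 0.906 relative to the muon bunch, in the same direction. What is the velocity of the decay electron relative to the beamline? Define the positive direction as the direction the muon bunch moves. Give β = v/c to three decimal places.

β = 0.927

With v = 0.129 and u' = 0.906 (in units of c),
u = (u' + v)/(1 + u'v/c²):
u = (0.906 + 0.129) / (1 + 0.906·0.129) = 1.0350/1.1169 = 0.9267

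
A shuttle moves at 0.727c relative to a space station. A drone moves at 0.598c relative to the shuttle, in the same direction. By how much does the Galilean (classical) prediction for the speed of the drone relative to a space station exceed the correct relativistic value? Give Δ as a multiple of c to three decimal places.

Galilean: u_cl = 0.598 + 0.727 = 1.3250.
Relativistic: u_rel = (0.598 + 0.727) / (1 + 0.598·0.727) = 1.3250/1.4347 = 0.9235.
Δ = 1.3250 − 0.9235 = 0.4015.
(The classical prediction exceeds c; the relativistic result does not.)

Δ = 0.401c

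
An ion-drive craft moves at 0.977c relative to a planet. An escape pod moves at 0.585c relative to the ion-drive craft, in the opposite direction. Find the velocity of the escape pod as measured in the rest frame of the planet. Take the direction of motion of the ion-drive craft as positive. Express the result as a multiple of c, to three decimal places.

With v = 0.977 and u' = -0.585 (in units of c),
u = (u' + v)/(1 + u'v/c²):
u = (-0.585 + 0.977) / (1 + (-0.585)·0.977) = 0.3920/0.4285 = 0.9149
(Galilean addition would give +0.392c.)

+0.915c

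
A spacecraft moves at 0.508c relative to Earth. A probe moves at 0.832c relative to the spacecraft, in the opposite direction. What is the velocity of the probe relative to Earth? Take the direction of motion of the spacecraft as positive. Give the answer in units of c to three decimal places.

With v = 0.508 and u' = -0.832 (in units of c),
u = (u' + v)/(1 + u'v/c²):
u = (-0.832 + 0.508) / (1 + (-0.832)·0.508) = -0.3240/0.5773 = -0.5612

-0.561c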